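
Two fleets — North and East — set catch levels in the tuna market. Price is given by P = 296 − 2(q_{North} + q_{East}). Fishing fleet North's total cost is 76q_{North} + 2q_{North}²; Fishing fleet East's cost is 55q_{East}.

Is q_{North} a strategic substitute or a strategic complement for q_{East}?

strategic substitutes

Fishing fleet North's profit: π = q_{North}(296 − 2(q_{North} + q_{East})) − 76q_{North} − 2q_{North}².
∂π/∂q_{North} = 220 − 8q_{North} − 2q_{East} = 0, so q_{North} = 27.5 − 0.25q_{East}.
The best-response slope dq_{North}/dq_{East} = −0.25 < 0: the reaction function is downward-sloping, so the choices are strategic substitutes.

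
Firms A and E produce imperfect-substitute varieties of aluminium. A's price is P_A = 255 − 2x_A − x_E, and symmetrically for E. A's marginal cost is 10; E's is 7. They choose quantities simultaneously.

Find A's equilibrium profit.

4762.88

Firm A's profit: π = x_A(255 − 2x_A − x_E) − 10x_A.
∂π/∂x_A = 245 − 4x_A − x_E = 0 ⇒ x_A = 61.25 − 0.25x_E.
Similarly x_E = 62 − 0.25x_A.
Substituting the second reaction function into the first: x_A = 61.25 − 0.25(62 − 0.25x_A), which gives 0.9375x_A = 45.75 ⇒ x_A = 48.8.
Then x_E = 62 − 0.25·48.8 = 49.8.
P_A = 255 − 2·48.8 − 49.8 = 107.6.
Profit = (107.6 − 10)·48.8 = 4762.88.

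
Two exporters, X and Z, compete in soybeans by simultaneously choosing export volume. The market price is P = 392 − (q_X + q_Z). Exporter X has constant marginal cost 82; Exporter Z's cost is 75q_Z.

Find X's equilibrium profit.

10201

Exporter X's profit: π = q_X(392 − (q_X + q_Z)) − 82q_X.
∂π/∂q_X = 310 − 2q_X − q_Z = 0, so q_X = 155 − 0.5q_Z.
By the same steps for Z: q_Z = 158.5 − 0.5q_X.
Plugging q_Z into X's best response: q_X = 155 − 0.5(158.5 − 0.5q_X) ⇒ 0.75q_X = 75.75, so q_X = 101.
Then q_Z = 158.5 − 0.5·101 = 108.
Price P = 392 − 209 = 183.
X's profit: (183 − 82)·101 = 10201.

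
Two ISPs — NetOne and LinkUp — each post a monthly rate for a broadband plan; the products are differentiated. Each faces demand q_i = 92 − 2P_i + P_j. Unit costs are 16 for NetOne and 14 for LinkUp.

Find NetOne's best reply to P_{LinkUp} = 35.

39.75

NetOne's profit: π = (P_{NetOne} − 16)(92 − 2P_{NetOne} + P_{LinkUp}).
∂π/∂P_{NetOne} = 124 − 4P_{NetOne} + P_{LinkUp} = 0 ⇒ P_{NetOne} = 31 + 0.25P_{LinkUp}.
At P_{LinkUp} = 35: P_{NetOne} = 31 + 0.25·35 = 39.75.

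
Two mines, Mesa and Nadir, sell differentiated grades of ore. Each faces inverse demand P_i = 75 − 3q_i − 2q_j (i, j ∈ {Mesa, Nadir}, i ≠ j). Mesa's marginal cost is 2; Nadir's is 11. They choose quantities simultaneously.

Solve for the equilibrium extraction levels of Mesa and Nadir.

9.6875, 7.4375

Mine Mesa's profit: π = q_{Mesa}(75 − 3q_{Mesa} − 2q_{Nadir}) − 2q_{Mesa}.
∂π/∂q_{Mesa} = 73 − 6q_{Mesa} − 2q_{Nadir} = 0 ⇒ q_{Mesa} = 73/6 − (1/3)q_{Nadir}.
Similarly q_{Nadir} = 32/3 − (1/3)q_{Mesa}.
Substituting the second reaction function into the first: q_{Mesa} = 73/6 − (1/3)(32/3 − (1/3)q_{Mesa}), which gives (8/9)q_{Mesa} = 155/18 ⇒ q_{Mesa} = 9.6875.
Then q_{Nadir} = 32/3 − (1/3)·9.6875 = 7.4375.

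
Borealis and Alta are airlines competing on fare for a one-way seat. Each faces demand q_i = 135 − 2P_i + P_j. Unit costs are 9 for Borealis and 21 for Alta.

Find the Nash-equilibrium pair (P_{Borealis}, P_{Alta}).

Borealis's profit: π = (P_{Borealis} − 9)(135 − 2P_{Borealis} + P_{Alta}).
∂π/∂P_{Borealis} = 153 − 4P_{Borealis} + P_{Alta} = 0 ⇒ P_{Borealis} = 38.25 + 0.25P_{Alta}.
Similarly P_{Alta} = 44.25 + 0.25P_{Borealis}.
Plugging P_{Alta} into Borealis's best response: P_{Borealis} = 38.25 + 0.25(44.25 + 0.25P_{Borealis}) ⇒ 0.9375P_{Borealis} = 49.3125, so P_{Borealis} = 52.6.
Then P_{Alta} = 44.25 + 0.25·52.6 = 57.4.

52.6, 57.4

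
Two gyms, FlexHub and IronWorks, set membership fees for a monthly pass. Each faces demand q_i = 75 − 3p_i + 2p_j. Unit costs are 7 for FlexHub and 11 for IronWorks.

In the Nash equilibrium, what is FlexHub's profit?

945.1875

FlexHub's profit: π = (p_{FlexHub} − 7)(75 − 3p_{FlexHub} + 2p_{IronWorks}).
∂π/∂p_{FlexHub} = 96 − 6p_{FlexHub} + 2p_{IronWorks} = 0 ⇒ p_{FlexHub} = 16 + (1/3)p_{IronWorks}.
Similarly p_{IronWorks} = 18 + (1/3)p_{FlexHub}.
Substituting the second reaction function into the first: p_{FlexHub} = 16 + (1/3)(18 + (1/3)p_{FlexHub}), which gives (8/9)p_{FlexHub} = 22 ⇒ p_{FlexHub} = 24.75.
Then p_{IronWorks} = 18 + (1/3)·24.75 = 26.25.
q_{FlexHub} = 75 − 3·24.75 + 2·26.25 = 53.25.
Profit = (24.75 − 7)·53.25 = 945.1875.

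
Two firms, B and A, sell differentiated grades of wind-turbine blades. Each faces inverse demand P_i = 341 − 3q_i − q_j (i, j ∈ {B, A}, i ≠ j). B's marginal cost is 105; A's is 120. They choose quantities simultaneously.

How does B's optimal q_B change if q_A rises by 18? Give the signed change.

Firm B's profit: π = q_B(341 − 3q_B − q_A) − 105q_B.
∂π/∂q_B = 236 − 6q_B − q_A = 0 ⇒ q_B = 118/3 − (1/6)q_A.
The reaction-function slope is −1/6, so an 18-unit rise in q_A moves q_B by −1/6 × 18 = −3. B's best response falls — the actions are strategic substitutes.

-3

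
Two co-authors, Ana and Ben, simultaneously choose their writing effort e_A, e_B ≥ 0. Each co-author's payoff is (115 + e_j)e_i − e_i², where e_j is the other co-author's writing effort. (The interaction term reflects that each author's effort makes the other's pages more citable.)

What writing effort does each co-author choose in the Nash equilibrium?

115

Ana's payoff is (115 + e_B)e_A − e_A².
∂π/∂e_A = 115 + e_B − 2e_A = 0, so e_A = 57.5 + 0.5e_B.
By symmetry e_B = e_A; substituting into the reaction function, 0.5e_A = 57.5 and e_A = 115.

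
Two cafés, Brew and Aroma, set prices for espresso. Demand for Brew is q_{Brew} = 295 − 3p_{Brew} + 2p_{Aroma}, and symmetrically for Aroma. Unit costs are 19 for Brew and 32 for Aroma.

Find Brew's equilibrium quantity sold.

Brew's profit: π = (p_{Brew} − 19)(295 − 3p_{Brew} + 2p_{Aroma}).
∂π/∂p_{Brew} = 352 − 6p_{Brew} + 2p_{Aroma} = 0 ⇒ p_{Brew} = 176/3 + (1/3)p_{Aroma}.
Similarly p_{Aroma} = 391/6 + (1/3)p_{Brew}.
Solving the two reaction functions simultaneously: (1 − (1/3)(1/3))p_{Brew} = 176/3 + (1/3)·(391/6), so (8/9)p_{Brew} = 1447/18 and p_{Brew} = 90.4375.
Then p_{Aroma} = 391/6 + (1/3)·90.4375 = 95.3125.
q_{Brew} = 295 − 3·90.4375 + 2·95.3125 = 214.3125.

214.3125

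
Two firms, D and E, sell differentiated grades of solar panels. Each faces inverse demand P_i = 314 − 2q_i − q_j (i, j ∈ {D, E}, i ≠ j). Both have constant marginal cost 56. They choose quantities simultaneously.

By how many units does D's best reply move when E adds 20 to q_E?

Firm D's profit: π = q_D(314 − 2q_D − q_E) − 56q_D.
∂π/∂q_D = 258 − 4q_D − q_E = 0 ⇒ q_D = 64.5 − 0.25q_E.
The reaction-function slope is −0.25, so a 20-unit rise in q_E moves q_D by −0.25 × 20 = −5. D's best response falls — the actions are strategic substitutes.

-5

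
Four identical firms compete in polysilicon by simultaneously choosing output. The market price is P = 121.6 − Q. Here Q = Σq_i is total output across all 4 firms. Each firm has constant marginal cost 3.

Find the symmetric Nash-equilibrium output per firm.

A representative firm's profit is π_i = q_i(121.6 − Q) − 3q_i, with Q = q_i + Σ_{j≠i} q_j.
First-order condition: 118.6 − 2q_i − Σ_{j≠i} q_j = 0.
Imposing symmetry (q_j = q for all j) turns Σ_{j≠i} q_j into 3q, so 118.6 = 5q and q = 23.72.

23.72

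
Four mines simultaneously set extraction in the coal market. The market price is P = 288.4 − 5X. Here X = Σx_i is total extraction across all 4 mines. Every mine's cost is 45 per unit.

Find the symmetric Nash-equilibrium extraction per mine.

A representative mine's profit is π_i = x_i(288.4 − 5X) − 45x_i, with X = x_i + Σ_{j≠i} x_j.
First-order condition: 243.4 − 10x_i − 5Σ_{j≠i} x_j = 0.
With identical mines, set every x_j = x: then 243.4 − 10x − 15x = 0, i.e. x = 243.4/25 = 9.736.

9.736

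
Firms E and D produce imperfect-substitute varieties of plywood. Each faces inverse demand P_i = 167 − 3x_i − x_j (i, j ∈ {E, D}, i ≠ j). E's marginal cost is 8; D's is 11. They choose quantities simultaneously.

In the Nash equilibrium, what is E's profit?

1559.52

Firm E's profit: π = x_E(167 − 3x_E − x_D) − 8x_E.
∂π/∂x_E = 159 − 6x_E − x_D = 0 ⇒ x_E = 26.5 − (1/6)x_D.
Similarly x_D = 26 − (1/6)x_E.
Solving the two reaction functions simultaneously: (1 − (−1/6)(−1/6))x_E = 26.5 − (1/6)·26, so (35/36)x_E = 133/6 and x_E = 22.8.
Then x_D = 26 − (1/6)·22.8 = 22.2.
P_E = 167 − 3·22.8 − 22.2 = 76.4.
Profit = (76.4 − 8)·22.8 = 1559.52.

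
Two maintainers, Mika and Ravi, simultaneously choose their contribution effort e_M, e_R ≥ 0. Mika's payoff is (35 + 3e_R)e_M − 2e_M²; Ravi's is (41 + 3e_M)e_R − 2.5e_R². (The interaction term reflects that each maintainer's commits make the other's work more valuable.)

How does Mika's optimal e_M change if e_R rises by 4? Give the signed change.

Expanding Mika's payoff: 35e_M + 3e_Re_M − 2e_M².
∂π/∂e_M = 35 + 3e_R − 4e_M = 0, so e_M = 8.75 + 0.75e_R.
The reaction-function slope is 0.75, so a 4-unit rise in e_R moves e_M by 0.75 × 4 = 3. Mika's best response rises — the actions are strategic complements.

3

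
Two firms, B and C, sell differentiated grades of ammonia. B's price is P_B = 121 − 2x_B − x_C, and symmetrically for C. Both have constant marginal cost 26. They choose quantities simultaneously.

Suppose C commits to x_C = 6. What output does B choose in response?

22.25

Firm B's profit: π = x_B(121 − 2x_B − x_C) − 26x_B.
∂π/∂x_B = 95 − 4x_B − x_C = 0 ⇒ x_B = 23.75 − 0.25x_C.
At x_C = 6: x_B = 23.75 − 0.25·6 = 22.25.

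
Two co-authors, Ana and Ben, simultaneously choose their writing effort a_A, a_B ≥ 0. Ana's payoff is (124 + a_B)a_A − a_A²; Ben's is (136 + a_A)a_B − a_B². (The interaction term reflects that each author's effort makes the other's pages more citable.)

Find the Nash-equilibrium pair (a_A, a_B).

Expanding Ana's payoff: 124a_A + a_Ba_A − a_A².
∂π/∂a_A = 124 + a_B − 2a_A = 0, so a_A = 62 + 0.5a_B.
Likewise for Ben: a_B = 68 + 0.5a_A.
Plugging a_B into Ana's best response: a_A = 62 + 0.5(68 + 0.5a_A) ⇒ 0.75a_A = 96, so a_A = 128.
Then a_B = 68 + 0.5·128 = 132.

128, 132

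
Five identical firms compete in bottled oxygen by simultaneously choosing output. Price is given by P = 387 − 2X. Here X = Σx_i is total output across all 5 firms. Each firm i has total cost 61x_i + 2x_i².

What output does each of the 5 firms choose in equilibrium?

A representative firm's profit is π_i = x_i(387 − 2X) − 61x_i − 2x_i², with X = x_i + Σ_{j≠i} x_j.
First-order condition: 326 − 8x_i − 2Σ_{j≠i} x_j = 0.
In a symmetric equilibrium every firm chooses the same x, so Σ_{j≠i} x_j = 4x. The condition becomes 326 − 16x = 0, giving x = 326/16 = 20.375.

20.375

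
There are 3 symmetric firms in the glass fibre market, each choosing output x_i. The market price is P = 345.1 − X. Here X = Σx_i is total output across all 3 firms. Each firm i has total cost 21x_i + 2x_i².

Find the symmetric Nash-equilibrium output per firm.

40.5125

A representative firm's profit is π_i = x_i(345.1 − X) − 21x_i − 2x_i², with X = x_i + Σ_{j≠i} x_j.
First-order condition: 324.1 − 6x_i − Σ_{j≠i} x_j = 0.
Imposing symmetry (x_j = x for all j) turns Σ_{j≠i} x_j into 2x, so 324.1 = 8x and x = 40.5125.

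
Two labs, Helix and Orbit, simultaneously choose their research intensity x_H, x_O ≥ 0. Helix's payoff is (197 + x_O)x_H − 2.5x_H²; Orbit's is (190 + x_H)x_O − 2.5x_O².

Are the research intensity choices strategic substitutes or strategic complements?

Expanding Helix's payoff: 197x_H + x_Ox_H − 2.5x_H².
∂π/∂x_H = 197 + x_O − 5x_H = 0, so x_H = 39.4 + 0.2x_O.
The best-response slope dx_H/dx_O = 0.2 > 0: the reaction function is upward-sloping, so the choices are strategic complements.

strategic complements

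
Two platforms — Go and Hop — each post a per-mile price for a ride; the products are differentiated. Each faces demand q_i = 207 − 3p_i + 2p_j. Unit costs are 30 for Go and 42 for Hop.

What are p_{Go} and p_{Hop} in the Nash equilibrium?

Go's profit: π = (p_{Go} − 30)(207 − 3p_{Go} + 2p_{Hop}).
∂π/∂p_{Go} = 297 − 6p_{Go} + 2p_{Hop} = 0 ⇒ p_{Go} = 49.5 + (1/3)p_{Hop}.
Similarly p_{Hop} = 55.5 + (1/3)p_{Go}.
Solving the two reaction functions simultaneously: (1 − (1/3)(1/3))p_{Go} = 49.5 + (1/3)·55.5, so (8/9)p_{Go} = 68 and p_{Go} = 76.5.
Then p_{Hop} = 55.5 + (1/3)·76.5 = 81.

76.5, 81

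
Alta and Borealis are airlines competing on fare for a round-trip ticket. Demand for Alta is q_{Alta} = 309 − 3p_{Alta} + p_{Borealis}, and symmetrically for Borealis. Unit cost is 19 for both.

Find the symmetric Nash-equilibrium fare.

73.2

Alta's profit: π = (p_{Alta} − 19)(309 − 3p_{Alta} + p_{Borealis}).
∂π/∂p_{Alta} = 366 − 6p_{Alta} + p_{Borealis} = 0 ⇒ p_{Alta} = 61 + (1/6)p_{Borealis}.
By symmetry p_{Borealis} = p_{Alta}; substituting into the reaction function, (5/6)p_{Alta} = 61 and p_{Alta} = 73.2.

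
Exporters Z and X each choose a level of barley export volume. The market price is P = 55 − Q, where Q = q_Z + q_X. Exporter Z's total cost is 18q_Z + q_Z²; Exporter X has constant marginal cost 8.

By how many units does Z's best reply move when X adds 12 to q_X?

Exporter Z's profit: π = q_Z(55 − (q_Z + q_X)) − 18q_Z − q_Z².
∂π/∂q_Z = 37 − 4q_Z − q_X = 0, so q_Z = 9.25 − 0.25q_X.
The reaction-function slope is −0.25, so a 12-unit rise in q_X moves q_Z by −0.25 × 12 = −3. Z's best response falls — the actions are strategic substitutes.

-3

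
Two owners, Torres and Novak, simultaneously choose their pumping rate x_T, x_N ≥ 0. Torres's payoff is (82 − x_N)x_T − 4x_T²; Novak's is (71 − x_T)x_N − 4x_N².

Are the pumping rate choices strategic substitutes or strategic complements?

strategic substitutes

Expanding Torres's payoff: 82x_T − x_Nx_T − 4x_T².
∂π/∂x_T = 82 − x_N − 8x_T = 0, so x_T = 10.25 − 0.125x_N.
The best-response slope dx_T/dx_N = −0.125 < 0: the reaction function is downward-sloping, so the choices are strategic substitutes.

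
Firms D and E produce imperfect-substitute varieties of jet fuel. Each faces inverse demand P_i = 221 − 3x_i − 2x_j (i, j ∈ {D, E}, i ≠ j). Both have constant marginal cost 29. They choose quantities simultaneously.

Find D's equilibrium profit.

Firm D's profit: π = x_D(221 − 3x_D − 2x_E) − 29x_D.
∂π/∂x_D = 192 − 6x_D − 2x_E = 0 ⇒ x_D = 32 − (1/3)x_E.
The game is symmetric, so in equilibrium x_E = x_D: the reaction function gives (4/3)x_D = 32, hence x_D = 24.
P_D = 221 − 3·24 − 2·24 = 101.
Profit = (101 − 29)·24 = 1728.

1728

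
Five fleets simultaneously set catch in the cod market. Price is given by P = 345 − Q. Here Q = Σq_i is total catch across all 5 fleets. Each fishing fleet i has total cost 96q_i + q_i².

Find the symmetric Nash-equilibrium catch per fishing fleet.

A representative fishing fleet's profit is π_i = q_i(345 − Q) − 96q_i − q_i², with Q = q_i + Σ_{j≠i} q_j.
First-order condition: 249 − 4q_i − Σ_{j≠i} q_j = 0.
Imposing symmetry (q_j = q for all j) turns Σ_{j≠i} q_j into 4q, so 249 = 8q and q = 31.125.

31.125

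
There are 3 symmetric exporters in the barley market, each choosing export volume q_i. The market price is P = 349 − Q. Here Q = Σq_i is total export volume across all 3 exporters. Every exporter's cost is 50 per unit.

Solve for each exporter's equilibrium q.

A representative exporter's profit is π_i = q_i(349 − Q) − 50q_i, with Q = q_i + Σ_{j≠i} q_j.
First-order condition: 299 − 2q_i − Σ_{j≠i} q_j = 0.
With identical exporters, set every q_j = q: then 299 − 2q − 2q = 0, i.e. q = 299/4 = 74.75.

74.75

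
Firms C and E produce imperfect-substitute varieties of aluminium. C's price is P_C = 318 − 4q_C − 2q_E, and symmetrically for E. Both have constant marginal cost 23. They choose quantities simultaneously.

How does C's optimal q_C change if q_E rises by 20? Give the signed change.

-5

Firm C's profit: π = q_C(318 − 4q_C − 2q_E) − 23q_C.
∂π/∂q_C = 295 − 8q_C − 2q_E = 0 ⇒ q_C = 36.875 − 0.25q_E.
The reaction-function slope is −0.25, so a 20-unit rise in q_E moves q_C by −0.25 × 20 = −5. C's best response falls — the actions are strategic substitutes.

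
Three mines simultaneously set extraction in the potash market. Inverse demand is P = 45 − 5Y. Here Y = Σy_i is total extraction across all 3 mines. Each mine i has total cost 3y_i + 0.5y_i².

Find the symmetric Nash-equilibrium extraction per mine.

2

A representative mine's profit is π_i = y_i(45 − 5Y) − 3y_i − 0.5y_i², with Y = y_i + Σ_{j≠i} y_j.
First-order condition: 42 − 11y_i − 5Σ_{j≠i} y_j = 0.
In a symmetric equilibrium every mine chooses the same y, so Σ_{j≠i} y_j = 2y. The condition becomes 42 − 21y = 0, giving y = 42/21 = 2.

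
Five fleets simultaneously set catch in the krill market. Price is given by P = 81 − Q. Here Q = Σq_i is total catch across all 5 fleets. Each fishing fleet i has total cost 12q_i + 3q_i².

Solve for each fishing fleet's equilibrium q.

A representative fishing fleet's profit is π_i = q_i(81 − Q) − 12q_i − 3q_i², with Q = q_i + Σ_{j≠i} q_j.
First-order condition: 69 − 8q_i − Σ_{j≠i} q_j = 0.
In a symmetric equilibrium every fishing fleet chooses the same q, so Σ_{j≠i} q_j = 4q. The condition becomes 69 − 12q = 0, giving q = 69/12 = 5.75.

5.75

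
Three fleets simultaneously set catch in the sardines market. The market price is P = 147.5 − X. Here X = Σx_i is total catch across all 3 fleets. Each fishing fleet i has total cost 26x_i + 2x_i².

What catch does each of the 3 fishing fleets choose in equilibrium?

15.1875

A representative fishing fleet's profit is π_i = x_i(147.5 − X) − 26x_i − 2x_i², with X = x_i + Σ_{j≠i} x_j.
First-order condition: 121.5 − 6x_i − Σ_{j≠i} x_j = 0.
In a symmetric equilibrium every fishing fleet chooses the same x, so Σ_{j≠i} x_j = 2x. The condition becomes 121.5 − 8x = 0, giving x = 121.5/8 = 15.1875.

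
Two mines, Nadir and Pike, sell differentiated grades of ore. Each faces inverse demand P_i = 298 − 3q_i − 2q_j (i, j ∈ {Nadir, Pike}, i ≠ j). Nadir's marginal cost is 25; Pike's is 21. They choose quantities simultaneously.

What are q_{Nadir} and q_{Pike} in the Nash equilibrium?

33.875, 34.875

Mine Nadir's profit: π = q_{Nadir}(298 − 3q_{Nadir} − 2q_{Pike}) − 25q_{Nadir}.
∂π/∂q_{Nadir} = 273 − 6q_{Nadir} − 2q_{Pike} = 0 ⇒ q_{Nadir} = 45.5 − (1/3)q_{Pike}.
Similarly q_{Pike} = 277/6 − (1/3)q_{Nadir}.
Substituting the second reaction function into the first: q_{Nadir} = 45.5 − (1/3)(277/6 − (1/3)q_{Nadir}), which gives (8/9)q_{Nadir} = 271/9 ⇒ q_{Nadir} = 33.875.
Then q_{Pike} = 277/6 − (1/3)·33.875 = 34.875.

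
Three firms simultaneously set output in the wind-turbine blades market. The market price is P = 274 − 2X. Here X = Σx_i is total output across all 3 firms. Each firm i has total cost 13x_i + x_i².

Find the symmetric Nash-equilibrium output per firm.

A representative firm's profit is π_i = x_i(274 − 2X) − 13x_i − x_i², with X = x_i + Σ_{j≠i} x_j.
First-order condition: 261 − 6x_i − 2Σ_{j≠i} x_j = 0.
With identical firms, set every x_j = x: then 261 − 6x − 4x = 0, i.e. x = 261/10 = 26.1.

26.1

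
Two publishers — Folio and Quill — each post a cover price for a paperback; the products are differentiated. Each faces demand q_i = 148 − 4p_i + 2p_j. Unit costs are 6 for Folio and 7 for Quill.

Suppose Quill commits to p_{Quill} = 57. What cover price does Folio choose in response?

Folio's profit: π = (p_{Folio} − 6)(148 − 4p_{Folio} + 2p_{Quill}).
∂π/∂p_{Folio} = 172 − 8p_{Folio} + 2p_{Quill} = 0 ⇒ p_{Folio} = 21.5 + 0.25p_{Quill}.
At p_{Quill} = 57: p_{Folio} = 21.5 + 0.25·57 = 35.75.

35.75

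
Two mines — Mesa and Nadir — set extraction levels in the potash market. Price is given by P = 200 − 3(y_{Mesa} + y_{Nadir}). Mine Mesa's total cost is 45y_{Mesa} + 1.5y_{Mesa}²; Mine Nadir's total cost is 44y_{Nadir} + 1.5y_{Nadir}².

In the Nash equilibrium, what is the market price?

122.25

Mine Mesa's profit: π = y_{Mesa}(200 − 3(y_{Mesa} + y_{Nadir})) − 45y_{Mesa} − 1.5y_{Mesa}².
∂π/∂y_{Mesa} = 155 − 9y_{Mesa} − 3y_{Nadir} = 0, so y_{Mesa} = 155/9 − (1/3)y_{Nadir}.
By the same steps for Nadir: y_{Nadir} = 52/3 − (1/3)y_{Mesa}.
Plugging y_{Nadir} into Mesa's best response: y_{Mesa} = 155/9 − (1/3)(52/3 − (1/3)y_{Mesa}) ⇒ (8/9)y_{Mesa} = 103/9, so y_{Mesa} = 12.875.
Then y_{Nadir} = 52/3 − (1/3)·12.875 = 313/24.
Equilibrium price: P = 200 − 3·(311/12) = 122.25.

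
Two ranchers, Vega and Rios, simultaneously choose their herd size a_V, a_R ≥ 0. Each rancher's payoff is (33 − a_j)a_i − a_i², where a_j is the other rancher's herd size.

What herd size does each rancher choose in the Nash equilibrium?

11

Vega's payoff is (33 − a_R)a_V − a_V².
∂π/∂a_V = 33 − a_R − 2a_V = 0, so a_V = 16.5 − 0.5a_R.
By symmetry a_R = a_V; substituting into the reaction function, 1.5a_V = 16.5 and a_V = 11.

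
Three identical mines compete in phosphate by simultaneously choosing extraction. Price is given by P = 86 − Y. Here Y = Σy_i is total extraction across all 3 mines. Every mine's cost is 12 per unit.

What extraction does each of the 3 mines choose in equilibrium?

18.5

A representative mine's profit is π_i = y_i(86 − Y) − 12y_i, with Y = y_i + Σ_{j≠i} y_j.
First-order condition: 74 − 2y_i − Σ_{j≠i} y_j = 0.
In a symmetric equilibrium every mine chooses the same y, so Σ_{j≠i} y_j = 2y. The condition becomes 74 − 4y = 0, giving y = 74/4 = 18.5.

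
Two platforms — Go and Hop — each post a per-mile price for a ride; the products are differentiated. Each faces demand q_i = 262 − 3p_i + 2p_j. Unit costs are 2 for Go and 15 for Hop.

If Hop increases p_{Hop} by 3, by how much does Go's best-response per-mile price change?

1

Go's profit: π = (p_{Go} − 2)(262 − 3p_{Go} + 2p_{Hop}).
∂π/∂p_{Go} = 268 − 6p_{Go} + 2p_{Hop} = 0 ⇒ p_{Go} = 134/3 + (1/3)p_{Hop}.
The reaction-function slope is 1/3, so a 3-unit rise in p_{Hop} moves p_{Go} by 1/3 × 3 = 1. Go's best response rises — the actions are strategic complements.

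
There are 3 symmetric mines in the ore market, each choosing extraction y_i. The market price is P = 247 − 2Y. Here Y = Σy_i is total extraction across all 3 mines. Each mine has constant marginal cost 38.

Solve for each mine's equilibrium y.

A representative mine's profit is π_i = y_i(247 − 2Y) − 38y_i, with Y = y_i + Σ_{j≠i} y_j.
First-order condition: 209 − 4y_i − 2Σ_{j≠i} y_j = 0.
In a symmetric equilibrium every mine chooses the same y, so Σ_{j≠i} y_j = 2y. The condition becomes 209 − 8y = 0, giving y = 209/8 = 26.125.

26.125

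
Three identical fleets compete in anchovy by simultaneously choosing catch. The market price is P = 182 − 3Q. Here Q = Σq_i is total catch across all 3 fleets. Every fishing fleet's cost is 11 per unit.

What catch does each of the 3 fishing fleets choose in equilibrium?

14.25

A representative fishing fleet's profit is π_i = q_i(182 − 3Q) − 11q_i, with Q = q_i + Σ_{j≠i} q_j.
First-order condition: 171 − 6q_i − 3Σ_{j≠i} q_j = 0.
With identical fishing fleets, set every q_j = q: then 171 − 6q − 6q = 0, i.e. q = 171/12 = 14.25.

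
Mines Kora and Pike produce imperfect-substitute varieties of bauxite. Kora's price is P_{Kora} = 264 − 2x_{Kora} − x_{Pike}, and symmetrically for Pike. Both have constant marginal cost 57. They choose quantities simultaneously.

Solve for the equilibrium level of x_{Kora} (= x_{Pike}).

41.4

Mine Kora's profit: π = x_{Kora}(264 − 2x_{Kora} − x_{Pike}) − 57x_{Kora}.
∂π/∂x_{Kora} = 207 − 4x_{Kora} − x_{Pike} = 0 ⇒ x_{Kora} = 51.75 − 0.25x_{Pike}.
Setting x_{Kora} = x_{Pike} in the reaction function: x_{Kora} = 51.75 − 0.25x_{Kora}, so x_{Kora} = 51.75 / 1.25 = 41.4.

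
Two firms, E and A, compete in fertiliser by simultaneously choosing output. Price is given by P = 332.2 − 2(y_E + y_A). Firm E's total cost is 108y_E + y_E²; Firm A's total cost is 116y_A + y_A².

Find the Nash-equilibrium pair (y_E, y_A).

Firm E's profit: π = y_E(332.2 − 2(y_E + y_A)) − 108y_E − y_E².
∂π/∂y_E = 224.2 − 6y_E − 2y_A = 0, so y_E = 1121/30 − (1/3)y_A.
By the same steps for A: y_A = 1081/30 − (1/3)y_E.
Plugging y_A into E's best response: y_E = 1121/30 − (1/3)(1081/30 − (1/3)y_E) ⇒ (8/9)y_E = 1141/45, so y_E = 28.525.
Then y_A = 1081/30 − (1/3)·28.525 = 26.525.

28.525, 26.525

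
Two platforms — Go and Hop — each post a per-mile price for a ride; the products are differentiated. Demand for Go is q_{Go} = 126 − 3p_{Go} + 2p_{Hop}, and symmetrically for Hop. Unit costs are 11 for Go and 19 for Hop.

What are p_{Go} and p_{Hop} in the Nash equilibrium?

Go's profit: π = (p_{Go} − 11)(126 − 3p_{Go} + 2p_{Hop}).
∂π/∂p_{Go} = 159 − 6p_{Go} + 2p_{Hop} = 0 ⇒ p_{Go} = 26.5 + (1/3)p_{Hop}.
Similarly p_{Hop} = 30.5 + (1/3)p_{Go}.
Solving the two reaction functions simultaneously: (1 − (1/3)(1/3))p_{Go} = 26.5 + (1/3)·30.5, so (8/9)p_{Go} = 110/3 and p_{Go} = 41.25.
Then p_{Hop} = 30.5 + (1/3)·41.25 = 44.25.

41.25, 44.25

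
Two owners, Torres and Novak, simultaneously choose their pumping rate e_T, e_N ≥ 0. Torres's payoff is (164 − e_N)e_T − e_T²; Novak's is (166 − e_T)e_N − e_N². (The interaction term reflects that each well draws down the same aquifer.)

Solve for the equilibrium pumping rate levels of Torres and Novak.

Expanding Torres's payoff: 164e_T − e_Ne_T − e_T².
∂π/∂e_T = 164 − e_N − 2e_T = 0, so e_T = 82 − 0.5e_N.
Likewise for Novak: e_N = 83 − 0.5e_T.
Plugging e_N into Torres's best response: e_T = 82 − 0.5(83 − 0.5e_T) ⇒ 0.75e_T = 40.5, so e_T = 54.
Then e_N = 83 − 0.5·54 = 56.

54, 56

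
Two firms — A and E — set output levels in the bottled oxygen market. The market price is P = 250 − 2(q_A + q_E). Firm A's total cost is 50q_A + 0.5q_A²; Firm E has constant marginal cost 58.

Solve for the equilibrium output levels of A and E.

26, 35

Firm A's profit: π = q_A(250 − 2(q_A + q_E)) − 50q_A − 0.5q_A².
∂π/∂q_A = 200 − 5q_A − 2q_E = 0, so q_A = 40 − 0.4q_E.
For E: ∂π/∂q_E = 192 − 4q_E − 2q_A = 0 ⇒ q_E = 48 − 0.5q_A.
Solving the two reaction functions simultaneously: (1 − (−0.4)(−0.5))q_A = 40 − 0.4·48, so 0.8q_A = 20.8 and q_A = 26.
Then q_E = 48 − 0.5·26 = 35.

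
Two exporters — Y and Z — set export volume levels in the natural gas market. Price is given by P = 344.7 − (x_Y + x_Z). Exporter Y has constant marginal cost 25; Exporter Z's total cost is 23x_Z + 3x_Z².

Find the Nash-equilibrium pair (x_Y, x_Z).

Exporter Y's profit: π = x_Y(344.7 − (x_Y + x_Z)) − 25x_Y.
∂π/∂x_Y = 319.7 − 2x_Y − x_Z = 0, so x_Y = 159.85 − 0.5x_Z.
For Z: ∂π/∂x_Z = 321.7 − 8x_Z − x_Y = 0 ⇒ x_Z = 40.2125 − 0.125x_Y.
Solving the two reaction functions simultaneously: (1 − (−0.5)(−0.125))x_Y = 159.85 − 0.5·40.2125, so 0.9375x_Y = 22359/160 and x_Y = 149.06.
Then x_Z = 40.2125 − 0.125·149.06 = 21.58.

149.06, 21.58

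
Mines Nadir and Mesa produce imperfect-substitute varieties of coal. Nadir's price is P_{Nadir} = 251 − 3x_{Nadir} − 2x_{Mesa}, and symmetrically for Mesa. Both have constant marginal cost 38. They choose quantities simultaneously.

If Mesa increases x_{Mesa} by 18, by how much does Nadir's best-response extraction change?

Mine Nadir's profit: π = x_{Nadir}(251 − 3x_{Nadir} − 2x_{Mesa}) − 38x_{Nadir}.
∂π/∂x_{Nadir} = 213 − 6x_{Nadir} − 2x_{Mesa} = 0 ⇒ x_{Nadir} = 35.5 − (1/3)x_{Mesa}.
The reaction-function slope is −1/3, so an 18-unit rise in x_{Mesa} moves x_{Nadir} by −1/3 × 18 = −6. Nadir's best response falls — the actions are strategic substitutes.

-6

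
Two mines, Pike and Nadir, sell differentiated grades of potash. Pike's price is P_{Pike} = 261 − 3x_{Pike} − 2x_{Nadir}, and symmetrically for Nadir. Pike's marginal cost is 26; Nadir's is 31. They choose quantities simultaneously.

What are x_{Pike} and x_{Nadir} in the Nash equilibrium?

Mine Pike's profit: π = x_{Pike}(261 − 3x_{Pike} − 2x_{Nadir}) − 26x_{Pike}.
∂π/∂x_{Pike} = 235 − 6x_{Pike} − 2x_{Nadir} = 0 ⇒ x_{Pike} = 235/6 − (1/3)x_{Nadir}.
Similarly x_{Nadir} = 115/3 − (1/3)x_{Pike}.
Plugging x_{Nadir} into Pike's best response: x_{Pike} = 235/6 − (1/3)(115/3 − (1/3)x_{Pike}) ⇒ (8/9)x_{Pike} = 475/18, so x_{Pike} = 29.6875.
Then x_{Nadir} = 115/3 − (1/3)·29.6875 = 28.4375.

29.6875, 28.4375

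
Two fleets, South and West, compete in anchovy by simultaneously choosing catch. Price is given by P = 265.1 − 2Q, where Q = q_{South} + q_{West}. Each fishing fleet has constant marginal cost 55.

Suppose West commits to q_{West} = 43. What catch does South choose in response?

31.025

Fishing fleet South's profit: π = q_{South}(265.1 − 2(q_{South} + q_{West})) − 55q_{South}.
∂π/∂q_{South} = 210.1 − 4q_{South} − 2q_{West} = 0, so q_{South} = 52.525 − 0.5q_{West}.
At q_{West} = 43: q_{South} = 52.525 − 0.5·43 = 31.025.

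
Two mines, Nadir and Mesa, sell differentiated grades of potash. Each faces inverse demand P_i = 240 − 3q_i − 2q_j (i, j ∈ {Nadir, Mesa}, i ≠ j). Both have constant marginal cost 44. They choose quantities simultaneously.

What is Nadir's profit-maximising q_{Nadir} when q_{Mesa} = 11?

Mine Nadir's profit: π = q_{Nadir}(240 − 3q_{Nadir} − 2q_{Mesa}) − 44q_{Nadir}.
∂π/∂q_{Nadir} = 196 − 6q_{Nadir} − 2q_{Mesa} = 0 ⇒ q_{Nadir} = 98/3 − (1/3)q_{Mesa}.
At q_{Mesa} = 11: q_{Nadir} = 98/3 − (1/3)·11 = 29.

29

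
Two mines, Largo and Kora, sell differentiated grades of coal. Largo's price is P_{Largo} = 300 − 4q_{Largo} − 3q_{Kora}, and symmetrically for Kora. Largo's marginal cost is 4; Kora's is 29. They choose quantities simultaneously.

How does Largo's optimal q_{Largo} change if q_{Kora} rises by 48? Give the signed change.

-18

Mine Largo's profit: π = q_{Largo}(300 − 4q_{Largo} − 3q_{Kora}) − 4q_{Largo}.
∂π/∂q_{Largo} = 296 − 8q_{Largo} − 3q_{Kora} = 0 ⇒ q_{Largo} = 37 − 0.375q_{Kora}.
The reaction-function slope is −0.375, so a 48-unit rise in q_{Kora} moves q_{Largo} by −0.375 × 48 = −18. Largo's best response falls — the actions are strategic substitutes.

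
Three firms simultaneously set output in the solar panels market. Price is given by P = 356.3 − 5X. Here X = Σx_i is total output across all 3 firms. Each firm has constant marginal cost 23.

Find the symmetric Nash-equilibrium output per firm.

A representative firm's profit is π_i = x_i(356.3 − 5X) − 23x_i, with X = x_i + Σ_{j≠i} x_j.
First-order condition: 333.3 − 10x_i − 5Σ_{j≠i} x_j = 0.
Imposing symmetry (x_j = x for all j) turns Σ_{j≠i} x_j into 2x, so 333.3 = 20x and x = 16.665.

16.665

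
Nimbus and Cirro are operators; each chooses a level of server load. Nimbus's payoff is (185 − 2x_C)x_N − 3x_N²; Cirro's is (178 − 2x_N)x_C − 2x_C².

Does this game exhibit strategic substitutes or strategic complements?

strategic substitutes

Expanding Nimbus's payoff: 185x_N − 2x_Cx_N − 3x_N².
∂π/∂x_N = 185 − 2x_C − 6x_N = 0, so x_N = 185/6 − (1/3)x_C.
The best-response slope dx_N/dx_C = −1/3 < 0: the reaction function is downward-sloping, so the choices are strategic substitutes.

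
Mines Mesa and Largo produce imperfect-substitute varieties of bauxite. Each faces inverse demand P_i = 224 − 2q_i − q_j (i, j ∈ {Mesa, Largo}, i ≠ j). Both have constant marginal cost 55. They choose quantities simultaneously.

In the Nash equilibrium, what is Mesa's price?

Mine Mesa's profit: π = q_{Mesa}(224 − 2q_{Mesa} − q_{Largo}) − 55q_{Mesa}.
∂π/∂q_{Mesa} = 169 − 4q_{Mesa} − q_{Largo} = 0 ⇒ q_{Mesa} = 42.25 − 0.25q_{Largo}.
By symmetry q_{Largo} = q_{Mesa}; substituting into the reaction function, 1.25q_{Mesa} = 42.25 and q_{Mesa} = 33.8.
P_{Mesa} = 224 − 2·33.8 − 33.8 = 122.6.

122.6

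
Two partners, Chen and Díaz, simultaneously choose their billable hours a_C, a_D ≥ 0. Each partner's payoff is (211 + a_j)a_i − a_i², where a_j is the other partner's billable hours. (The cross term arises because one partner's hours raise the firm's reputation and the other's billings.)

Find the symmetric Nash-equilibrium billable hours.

Chen's payoff is (211 + a_D)a_C − a_C².
∂π/∂a_C = 211 + a_D − 2a_C = 0, so a_C = 105.5 + 0.5a_D.
Setting a_C = a_D in the reaction function: a_C = 105.5 + 0.5a_C, so a_C = 105.5 / 0.5 = 211.

211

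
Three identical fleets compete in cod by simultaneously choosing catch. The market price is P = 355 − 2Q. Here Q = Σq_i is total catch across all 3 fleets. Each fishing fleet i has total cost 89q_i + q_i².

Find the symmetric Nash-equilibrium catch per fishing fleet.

A representative fishing fleet's profit is π_i = q_i(355 − 2Q) − 89q_i − q_i², with Q = q_i + Σ_{j≠i} q_j.
First-order condition: 266 − 6q_i − 2Σ_{j≠i} q_j = 0.
With identical fishing fleets, set every q_j = q: then 266 − 6q − 4q = 0, i.e. q = 266/10 = 26.6.

26.6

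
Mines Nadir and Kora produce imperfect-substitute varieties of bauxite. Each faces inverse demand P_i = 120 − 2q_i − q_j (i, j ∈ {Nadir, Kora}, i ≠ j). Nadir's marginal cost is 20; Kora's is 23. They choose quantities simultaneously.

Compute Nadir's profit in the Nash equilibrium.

Mine Nadir's profit: π = q_{Nadir}(120 − 2q_{Nadir} − q_{Kora}) − 20q_{Nadir}.
∂π/∂q_{Nadir} = 100 − 4q_{Nadir} − q_{Kora} = 0 ⇒ q_{Nadir} = 25 − 0.25q_{Kora}.
Similarly q_{Kora} = 24.25 − 0.25q_{Nadir}.
Substituting the second reaction function into the first: q_{Nadir} = 25 − 0.25(24.25 − 0.25q_{Nadir}), which gives 0.9375q_{Nadir} = 18.9375 ⇒ q_{Nadir} = 20.2.
Then q_{Kora} = 24.25 − 0.25·20.2 = 19.2.
P_{Nadir} = 120 − 2·20.2 − 19.2 = 60.4.
Profit = (60.4 − 20)·20.2 = 816.08.

816.08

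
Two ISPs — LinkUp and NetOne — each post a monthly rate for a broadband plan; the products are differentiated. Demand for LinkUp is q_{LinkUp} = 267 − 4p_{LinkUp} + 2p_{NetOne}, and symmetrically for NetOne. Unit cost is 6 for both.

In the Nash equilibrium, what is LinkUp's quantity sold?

170

LinkUp's profit: π = (p_{LinkUp} − 6)(267 − 4p_{LinkUp} + 2p_{NetOne}).
∂π/∂p_{LinkUp} = 291 − 8p_{LinkUp} + 2p_{NetOne} = 0 ⇒ p_{LinkUp} = 36.375 + 0.25p_{NetOne}.
The game is symmetric, so in equilibrium p_{NetOne} = p_{LinkUp}: the reaction function gives 0.75p_{LinkUp} = 36.375, hence p_{LinkUp} = 48.5.
q_{LinkUp} = 267 − 4·48.5 + 2·48.5 = 170.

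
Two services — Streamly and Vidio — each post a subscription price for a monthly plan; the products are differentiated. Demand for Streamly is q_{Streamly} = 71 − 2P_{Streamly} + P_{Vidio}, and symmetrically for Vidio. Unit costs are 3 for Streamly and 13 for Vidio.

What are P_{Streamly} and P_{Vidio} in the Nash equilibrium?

27, 31

Streamly's profit: π = (P_{Streamly} − 3)(71 − 2P_{Streamly} + P_{Vidio}).
∂π/∂P_{Streamly} = 77 − 4P_{Streamly} + P_{Vidio} = 0 ⇒ P_{Streamly} = 19.25 + 0.25P_{Vidio}.
Similarly P_{Vidio} = 24.25 + 0.25P_{Streamly}.
Solving the two reaction functions simultaneously: (1 − (0.25)(0.25))P_{Streamly} = 19.25 + 0.25·24.25, so 0.9375P_{Streamly} = 25.3125 and P_{Streamly} = 27.
Then P_{Vidio} = 24.25 + 0.25·27 = 31.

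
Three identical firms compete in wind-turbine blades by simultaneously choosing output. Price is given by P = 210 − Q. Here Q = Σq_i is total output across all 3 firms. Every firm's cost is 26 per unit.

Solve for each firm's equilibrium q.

A representative firm's profit is π_i = q_i(210 − Q) − 26q_i, with Q = q_i + Σ_{j≠i} q_j.
First-order condition: 184 − 2q_i − Σ_{j≠i} q_j = 0.
Imposing symmetry (q_j = q for all j) turns Σ_{j≠i} q_j into 2q, so 184 = 4q and q = 46.

46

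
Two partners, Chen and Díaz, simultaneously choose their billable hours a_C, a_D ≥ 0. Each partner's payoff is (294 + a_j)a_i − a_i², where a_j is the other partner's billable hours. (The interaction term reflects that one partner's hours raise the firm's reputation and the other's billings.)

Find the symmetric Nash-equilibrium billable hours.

294

Chen's payoff is (294 + a_D)a_C − a_C².
∂π/∂a_C = 294 + a_D − 2a_C = 0, so a_C = 147 + 0.5a_D.
The game is symmetric, so in equilibrium a_D = a_C: the reaction function gives 0.5a_C = 147, hence a_C = 294.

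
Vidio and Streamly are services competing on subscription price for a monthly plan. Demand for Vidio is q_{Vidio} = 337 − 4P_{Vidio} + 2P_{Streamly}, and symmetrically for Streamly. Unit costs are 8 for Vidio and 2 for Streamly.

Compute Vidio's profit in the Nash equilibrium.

Vidio's profit: π = (P_{Vidio} − 8)(337 − 4P_{Vidio} + 2P_{Streamly}).
∂π/∂P_{Vidio} = 369 − 8P_{Vidio} + 2P_{Streamly} = 0 ⇒ P_{Vidio} = 46.125 + 0.25P_{Streamly}.
Similarly P_{Streamly} = 43.125 + 0.25P_{Vidio}.
Solving the two reaction functions simultaneously: (1 − (0.25)(0.25))P_{Vidio} = 46.125 + 0.25·43.125, so 0.9375P_{Vidio} = 1821/32 and P_{Vidio} = 60.7.
Then P_{Streamly} = 43.125 + 0.25·60.7 = 58.3.
q_{Vidio} = 337 − 4·60.7 + 2·58.3 = 210.8.
Profit = (60.7 − 8)·210.8 = 11109.16.

11109.16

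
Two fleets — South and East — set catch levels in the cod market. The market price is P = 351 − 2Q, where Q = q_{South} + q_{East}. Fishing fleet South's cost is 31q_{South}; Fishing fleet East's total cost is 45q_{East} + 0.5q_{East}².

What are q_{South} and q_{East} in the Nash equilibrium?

Fishing fleet South's profit: π = q_{South}(351 − 2(q_{South} + q_{East})) − 31q_{South}.
∂π/∂q_{South} = 320 − 4q_{South} − 2q_{East} = 0, so q_{South} = 80 − 0.5q_{East}.
For East: ∂π/∂q_{East} = 306 − 5q_{East} − 2q_{South} = 0 ⇒ q_{East} = 61.2 − 0.4q_{South}.
Plugging q_{East} into South's best response: q_{South} = 80 − 0.5(61.2 − 0.4q_{South}) ⇒ 0.8q_{South} = 49.4, so q_{South} = 61.75.
Then q_{East} = 61.2 − 0.4·61.75 = 36.5.

61.75, 36.5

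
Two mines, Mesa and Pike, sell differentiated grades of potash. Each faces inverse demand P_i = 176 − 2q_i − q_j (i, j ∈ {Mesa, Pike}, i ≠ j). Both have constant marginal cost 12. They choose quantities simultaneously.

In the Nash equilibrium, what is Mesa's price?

Mine Mesa's profit: π = q_{Mesa}(176 − 2q_{Mesa} − q_{Pike}) − 12q_{Mesa}.
∂π/∂q_{Mesa} = 164 − 4q_{Mesa} − q_{Pike} = 0 ⇒ q_{Mesa} = 41 − 0.25q_{Pike}.
The game is symmetric, so in equilibrium q_{Pike} = q_{Mesa}: the reaction function gives 1.25q_{Mesa} = 41, hence q_{Mesa} = 32.8.
P_{Mesa} = 176 − 2·32.8 − 32.8 = 77.6.

77.6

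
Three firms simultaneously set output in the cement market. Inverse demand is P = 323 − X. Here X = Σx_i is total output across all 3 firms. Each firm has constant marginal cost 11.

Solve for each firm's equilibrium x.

78

A representative firm's profit is π_i = x_i(323 − X) − 11x_i, with X = x_i + Σ_{j≠i} x_j.
First-order condition: 312 − 2x_i − Σ_{j≠i} x_j = 0.
Imposing symmetry (x_j = x for all j) turns Σ_{j≠i} x_j into 2x, so 312 = 4x and x = 78.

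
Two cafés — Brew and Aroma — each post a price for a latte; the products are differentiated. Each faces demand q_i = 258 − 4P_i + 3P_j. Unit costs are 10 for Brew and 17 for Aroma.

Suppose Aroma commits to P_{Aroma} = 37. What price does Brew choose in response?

51.125

Brew's profit: π = (P_{Brew} − 10)(258 − 4P_{Brew} + 3P_{Aroma}).
∂π/∂P_{Brew} = 298 − 8P_{Brew} + 3P_{Aroma} = 0 ⇒ P_{Brew} = 37.25 + 0.375P_{Aroma}.
At P_{Aroma} = 37: P_{Brew} = 37.25 + 0.375·37 = 51.125.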